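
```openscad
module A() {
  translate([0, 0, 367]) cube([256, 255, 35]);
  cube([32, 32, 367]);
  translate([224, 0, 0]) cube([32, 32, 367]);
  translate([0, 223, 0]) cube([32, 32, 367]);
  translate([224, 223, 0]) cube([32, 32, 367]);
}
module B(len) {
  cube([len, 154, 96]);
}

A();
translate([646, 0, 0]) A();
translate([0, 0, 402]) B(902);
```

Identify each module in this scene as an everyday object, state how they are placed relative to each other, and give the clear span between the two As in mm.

A is a stool. B is a beam. A beam spans the tops of two stools. The clear span between the two stools is 390 mm.

Second stool starts at x = 646; first ends at x = 256; clear span = 646 − 256 = 390 mm.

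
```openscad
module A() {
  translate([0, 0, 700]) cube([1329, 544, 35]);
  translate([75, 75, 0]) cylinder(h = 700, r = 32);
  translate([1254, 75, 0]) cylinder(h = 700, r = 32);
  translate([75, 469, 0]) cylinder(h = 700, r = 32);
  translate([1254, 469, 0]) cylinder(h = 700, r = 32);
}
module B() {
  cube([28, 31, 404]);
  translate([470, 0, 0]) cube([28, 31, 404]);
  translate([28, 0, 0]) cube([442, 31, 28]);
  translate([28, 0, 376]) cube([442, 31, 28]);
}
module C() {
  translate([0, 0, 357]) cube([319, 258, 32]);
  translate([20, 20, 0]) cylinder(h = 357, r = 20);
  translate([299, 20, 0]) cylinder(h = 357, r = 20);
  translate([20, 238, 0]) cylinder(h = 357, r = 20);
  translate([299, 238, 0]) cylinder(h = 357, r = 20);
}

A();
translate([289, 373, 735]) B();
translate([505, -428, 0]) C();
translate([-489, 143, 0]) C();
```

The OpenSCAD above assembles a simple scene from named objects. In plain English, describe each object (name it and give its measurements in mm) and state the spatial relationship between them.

A is a table with a 1329×544 mm rectangular top, 35 mm thick, top surface at z = 735 mm, supported by four round legs of 64 mm diameter, each leg's bounding box inset 43 mm from the nearest pair of top edges, running from the floor.

B is a picture frame with a 442×348 mm rectangular opening (x by z) and a uniform 28 mm border on every side. Frame depth is 31 mm along y. It is built from two vertical stiles running the full outside height and two horizontal rails spanning the gap between the stiles.

C is a simple wooden stool: a rectangular seat 319 mm (x) by 258 mm (y), 32 mm thick, top face at z = 389 mm, on four round legs, each 40 mm in diameter. The legs rest on z = 0, each leg's axis is inset half a diameter from the nearest pair of seat edges (so the leg's bounding box is flush with the corner).

The picture frame is on top of the table. Two stools sit around the table at the −y, −x sides.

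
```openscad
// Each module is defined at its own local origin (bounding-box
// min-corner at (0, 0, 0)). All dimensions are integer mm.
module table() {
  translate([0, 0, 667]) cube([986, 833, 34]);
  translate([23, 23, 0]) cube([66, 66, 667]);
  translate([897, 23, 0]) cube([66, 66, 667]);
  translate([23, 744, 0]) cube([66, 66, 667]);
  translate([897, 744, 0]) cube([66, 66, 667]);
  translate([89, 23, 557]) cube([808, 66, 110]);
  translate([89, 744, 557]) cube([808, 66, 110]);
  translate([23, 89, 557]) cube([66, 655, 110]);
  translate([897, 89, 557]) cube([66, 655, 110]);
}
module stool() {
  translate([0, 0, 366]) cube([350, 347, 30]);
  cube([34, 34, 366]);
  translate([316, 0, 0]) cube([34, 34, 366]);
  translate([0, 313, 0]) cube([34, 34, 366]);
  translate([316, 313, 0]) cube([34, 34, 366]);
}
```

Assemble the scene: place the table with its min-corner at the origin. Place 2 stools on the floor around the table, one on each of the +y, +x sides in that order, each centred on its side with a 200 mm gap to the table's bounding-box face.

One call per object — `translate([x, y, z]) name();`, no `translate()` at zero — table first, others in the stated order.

table();
translate([318, 1033, 0]) stool();
translate([1186, 243, 0]) stool();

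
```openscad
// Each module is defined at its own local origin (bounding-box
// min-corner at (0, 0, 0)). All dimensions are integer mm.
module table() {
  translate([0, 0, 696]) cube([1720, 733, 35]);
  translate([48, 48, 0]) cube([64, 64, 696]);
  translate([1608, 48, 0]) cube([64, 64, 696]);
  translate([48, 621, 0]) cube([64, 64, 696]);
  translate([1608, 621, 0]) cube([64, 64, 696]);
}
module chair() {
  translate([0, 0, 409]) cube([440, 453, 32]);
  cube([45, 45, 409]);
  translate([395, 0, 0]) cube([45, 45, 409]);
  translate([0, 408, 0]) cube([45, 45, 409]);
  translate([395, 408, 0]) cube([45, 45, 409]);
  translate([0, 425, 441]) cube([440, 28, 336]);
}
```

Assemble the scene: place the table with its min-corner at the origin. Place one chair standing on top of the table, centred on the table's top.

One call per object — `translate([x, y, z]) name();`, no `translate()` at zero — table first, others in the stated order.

table();
translate([640, 140, 731]) chair();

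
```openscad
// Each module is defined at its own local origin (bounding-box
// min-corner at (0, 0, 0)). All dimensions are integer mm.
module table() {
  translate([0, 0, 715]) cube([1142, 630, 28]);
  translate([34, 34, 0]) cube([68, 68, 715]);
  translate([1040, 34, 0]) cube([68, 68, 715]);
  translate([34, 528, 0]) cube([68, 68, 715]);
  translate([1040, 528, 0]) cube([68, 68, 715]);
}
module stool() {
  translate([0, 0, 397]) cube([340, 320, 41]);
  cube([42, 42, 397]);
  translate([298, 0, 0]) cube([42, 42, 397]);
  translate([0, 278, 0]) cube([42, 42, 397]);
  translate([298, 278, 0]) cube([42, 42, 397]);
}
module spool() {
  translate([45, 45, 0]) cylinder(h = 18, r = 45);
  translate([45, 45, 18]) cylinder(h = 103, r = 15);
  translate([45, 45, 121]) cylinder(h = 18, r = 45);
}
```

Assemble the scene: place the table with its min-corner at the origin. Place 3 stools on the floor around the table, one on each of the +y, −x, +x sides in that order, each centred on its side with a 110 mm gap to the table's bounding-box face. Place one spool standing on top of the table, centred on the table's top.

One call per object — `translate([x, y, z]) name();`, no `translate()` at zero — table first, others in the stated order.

table();
translate([401, 740, 0]) stool();
translate([-450, 155, 0]) stool();
translate([1252, 155, 0]) stool();
translate([526, 270, 743]) spool();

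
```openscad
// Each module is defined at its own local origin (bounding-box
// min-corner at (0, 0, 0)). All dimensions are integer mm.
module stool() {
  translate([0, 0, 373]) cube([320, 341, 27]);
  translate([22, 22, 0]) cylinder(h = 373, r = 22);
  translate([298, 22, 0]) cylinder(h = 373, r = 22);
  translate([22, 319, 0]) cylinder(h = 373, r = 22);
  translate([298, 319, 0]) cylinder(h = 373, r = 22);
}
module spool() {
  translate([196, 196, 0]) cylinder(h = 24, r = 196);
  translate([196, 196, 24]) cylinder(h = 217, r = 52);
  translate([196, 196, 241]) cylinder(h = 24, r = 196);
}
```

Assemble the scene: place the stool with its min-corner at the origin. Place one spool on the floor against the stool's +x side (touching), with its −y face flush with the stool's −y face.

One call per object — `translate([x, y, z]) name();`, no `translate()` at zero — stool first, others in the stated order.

stool();
translate([320, 0, 0]) spool();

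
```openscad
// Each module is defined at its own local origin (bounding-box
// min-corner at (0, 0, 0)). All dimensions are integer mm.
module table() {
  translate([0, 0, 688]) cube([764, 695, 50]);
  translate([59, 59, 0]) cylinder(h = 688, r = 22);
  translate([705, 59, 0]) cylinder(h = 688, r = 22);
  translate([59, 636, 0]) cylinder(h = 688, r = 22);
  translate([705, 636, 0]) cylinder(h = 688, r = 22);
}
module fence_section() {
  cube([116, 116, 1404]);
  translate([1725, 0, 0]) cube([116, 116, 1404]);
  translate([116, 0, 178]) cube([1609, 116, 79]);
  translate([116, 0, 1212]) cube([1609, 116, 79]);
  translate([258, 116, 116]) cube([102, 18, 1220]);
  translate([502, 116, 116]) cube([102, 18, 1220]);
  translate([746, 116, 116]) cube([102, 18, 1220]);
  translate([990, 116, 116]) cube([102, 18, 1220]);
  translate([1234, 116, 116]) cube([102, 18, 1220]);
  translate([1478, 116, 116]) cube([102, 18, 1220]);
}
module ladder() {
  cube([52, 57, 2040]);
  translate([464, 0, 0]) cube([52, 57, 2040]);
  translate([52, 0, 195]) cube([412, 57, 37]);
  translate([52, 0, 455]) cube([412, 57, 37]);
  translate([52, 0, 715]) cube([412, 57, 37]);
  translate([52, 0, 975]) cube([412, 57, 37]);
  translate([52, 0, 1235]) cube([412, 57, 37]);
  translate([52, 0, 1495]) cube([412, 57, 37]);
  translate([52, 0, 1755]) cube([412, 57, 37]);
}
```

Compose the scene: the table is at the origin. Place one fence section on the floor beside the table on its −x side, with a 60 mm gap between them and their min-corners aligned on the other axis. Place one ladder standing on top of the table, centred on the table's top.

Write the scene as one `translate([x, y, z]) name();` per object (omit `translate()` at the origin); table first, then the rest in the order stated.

table();
translate([-1901, 0, 0]) fence_section();
translate([124, 319, 738]) ladder();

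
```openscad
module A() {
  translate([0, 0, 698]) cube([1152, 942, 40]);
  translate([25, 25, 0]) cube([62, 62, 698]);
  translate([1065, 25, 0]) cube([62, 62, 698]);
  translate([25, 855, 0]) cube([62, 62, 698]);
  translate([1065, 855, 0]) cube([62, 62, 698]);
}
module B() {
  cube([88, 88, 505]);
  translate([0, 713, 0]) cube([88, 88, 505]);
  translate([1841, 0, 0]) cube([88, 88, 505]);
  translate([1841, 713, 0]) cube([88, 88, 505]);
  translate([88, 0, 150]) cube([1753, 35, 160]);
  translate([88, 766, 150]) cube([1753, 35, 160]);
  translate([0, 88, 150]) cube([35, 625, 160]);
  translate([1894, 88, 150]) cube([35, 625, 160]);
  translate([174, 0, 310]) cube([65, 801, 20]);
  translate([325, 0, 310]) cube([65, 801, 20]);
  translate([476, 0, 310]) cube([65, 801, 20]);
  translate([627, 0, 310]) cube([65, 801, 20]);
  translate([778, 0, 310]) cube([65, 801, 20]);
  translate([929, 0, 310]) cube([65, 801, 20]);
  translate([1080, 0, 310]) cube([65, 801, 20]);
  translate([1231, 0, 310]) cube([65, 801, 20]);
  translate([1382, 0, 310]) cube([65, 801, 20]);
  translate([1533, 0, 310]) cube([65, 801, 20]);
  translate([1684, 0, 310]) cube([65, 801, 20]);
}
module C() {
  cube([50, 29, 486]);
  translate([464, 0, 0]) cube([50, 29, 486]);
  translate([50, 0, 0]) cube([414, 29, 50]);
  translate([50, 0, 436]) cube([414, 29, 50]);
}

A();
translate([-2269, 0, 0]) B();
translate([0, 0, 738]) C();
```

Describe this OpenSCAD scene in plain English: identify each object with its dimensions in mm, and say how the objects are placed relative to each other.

A is a table: top 1152 mm (x) × 942 mm (y), 40 mm thick, upper face at z = 738 mm, on four 62×62 mm square legs, each inset 25 mm from the nearest pair of top edges, running from z = 0 to the bottom of the top.

B is a bed frame 1929 mm long (x) by 801 mm wide (y). Four 88×88 mm corner posts, 505 mm tall, at the corners of the footprint. Four rails of 35 mm thickness and 160 mm height run between adjacent posts with their undersides at z = 150 mm, their outer faces flush with the outside of the frame (the two x-running rails run between the posts' inner faces; the two y-running rails run between the posts' inner faces). 11 slats, each 65 mm wide (x) and 20 mm thick, lie across the top of the two x-running rails, running the full 801 mm width of the frame in y; the slats are evenly spaced along x between the inner faces of the end posts with equal gaps (rounded down to the nearest mm) at the −x end and between each pair — any rounding remainder accumulates at the +x end.

C is a picture frame with a 414×386 mm rectangular opening (x by z) and a uniform 50 mm border on every side. Frame depth is 29 mm along y. It is built from two vertical stiles running the full outside height and two horizontal rails spanning the gap between the stiles.

The bed frame is on the floor beside the table on its −x side. The picture frame is on top of the table.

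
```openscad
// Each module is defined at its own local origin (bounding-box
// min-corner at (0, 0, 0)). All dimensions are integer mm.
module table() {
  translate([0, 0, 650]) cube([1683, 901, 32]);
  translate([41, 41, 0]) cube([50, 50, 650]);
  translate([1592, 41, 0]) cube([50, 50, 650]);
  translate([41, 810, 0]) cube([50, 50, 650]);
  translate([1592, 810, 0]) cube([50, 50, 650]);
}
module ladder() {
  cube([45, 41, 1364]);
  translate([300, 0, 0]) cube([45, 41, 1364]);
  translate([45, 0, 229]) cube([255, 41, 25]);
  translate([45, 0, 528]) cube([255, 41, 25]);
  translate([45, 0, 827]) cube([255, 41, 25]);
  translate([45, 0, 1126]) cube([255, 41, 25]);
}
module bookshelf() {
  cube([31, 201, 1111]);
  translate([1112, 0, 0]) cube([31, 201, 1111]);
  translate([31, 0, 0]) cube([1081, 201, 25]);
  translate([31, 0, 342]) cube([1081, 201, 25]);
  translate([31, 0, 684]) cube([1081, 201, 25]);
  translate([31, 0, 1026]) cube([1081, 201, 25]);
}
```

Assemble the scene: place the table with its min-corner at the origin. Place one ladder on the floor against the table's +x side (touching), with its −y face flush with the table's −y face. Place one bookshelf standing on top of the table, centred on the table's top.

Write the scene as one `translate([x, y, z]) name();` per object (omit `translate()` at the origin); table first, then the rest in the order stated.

table();
translate([1683, 0, 0]) ladder();
translate([270, 350, 682]) bookshelf();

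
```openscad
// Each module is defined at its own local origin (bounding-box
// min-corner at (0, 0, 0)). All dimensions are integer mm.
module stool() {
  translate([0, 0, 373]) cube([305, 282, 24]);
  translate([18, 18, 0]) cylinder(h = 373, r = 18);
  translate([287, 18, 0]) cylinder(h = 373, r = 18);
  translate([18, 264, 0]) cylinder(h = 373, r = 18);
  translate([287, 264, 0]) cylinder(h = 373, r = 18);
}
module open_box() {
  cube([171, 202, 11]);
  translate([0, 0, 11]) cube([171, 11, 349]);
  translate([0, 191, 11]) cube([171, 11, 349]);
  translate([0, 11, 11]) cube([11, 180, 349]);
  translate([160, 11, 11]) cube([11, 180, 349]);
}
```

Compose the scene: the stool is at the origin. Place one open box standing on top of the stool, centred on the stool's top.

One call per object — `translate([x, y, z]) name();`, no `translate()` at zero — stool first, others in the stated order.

stool();
translate([67, 40, 397]) open_box();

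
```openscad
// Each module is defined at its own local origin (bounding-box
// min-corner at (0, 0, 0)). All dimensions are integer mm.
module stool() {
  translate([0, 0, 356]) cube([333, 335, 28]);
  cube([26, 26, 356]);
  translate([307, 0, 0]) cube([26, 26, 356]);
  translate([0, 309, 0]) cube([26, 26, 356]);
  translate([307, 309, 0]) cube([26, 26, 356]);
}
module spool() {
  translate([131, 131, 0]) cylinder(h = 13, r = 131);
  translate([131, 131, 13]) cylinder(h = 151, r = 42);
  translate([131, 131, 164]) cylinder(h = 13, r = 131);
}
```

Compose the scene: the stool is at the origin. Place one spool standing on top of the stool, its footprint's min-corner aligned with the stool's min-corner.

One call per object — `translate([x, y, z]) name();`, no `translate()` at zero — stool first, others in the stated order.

stool();
translate([0, 0, 384]) spool();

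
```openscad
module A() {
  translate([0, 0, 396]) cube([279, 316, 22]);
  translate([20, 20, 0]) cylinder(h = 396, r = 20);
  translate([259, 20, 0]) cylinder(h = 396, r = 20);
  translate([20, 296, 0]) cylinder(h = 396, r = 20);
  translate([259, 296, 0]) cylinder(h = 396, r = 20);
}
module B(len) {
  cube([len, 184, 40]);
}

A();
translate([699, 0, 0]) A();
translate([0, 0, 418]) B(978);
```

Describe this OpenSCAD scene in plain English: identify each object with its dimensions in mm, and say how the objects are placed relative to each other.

A is a simple wooden stool: a rectangular seat 279 mm (x) by 316 mm (y), 22 mm thick, top face at z = 418 mm, on four round legs, each 40 mm in diameter. The legs rest on z = 0, each leg's axis is inset half a diameter from the nearest pair of seat edges (so the leg's bounding box is flush with the corner).

B is a rectangular beam 978 mm long (x), 184 mm deep (y), 40 mm thick (z).

The beam spans the tops of two stools placed 420 mm apart, resting at z = 418 mm.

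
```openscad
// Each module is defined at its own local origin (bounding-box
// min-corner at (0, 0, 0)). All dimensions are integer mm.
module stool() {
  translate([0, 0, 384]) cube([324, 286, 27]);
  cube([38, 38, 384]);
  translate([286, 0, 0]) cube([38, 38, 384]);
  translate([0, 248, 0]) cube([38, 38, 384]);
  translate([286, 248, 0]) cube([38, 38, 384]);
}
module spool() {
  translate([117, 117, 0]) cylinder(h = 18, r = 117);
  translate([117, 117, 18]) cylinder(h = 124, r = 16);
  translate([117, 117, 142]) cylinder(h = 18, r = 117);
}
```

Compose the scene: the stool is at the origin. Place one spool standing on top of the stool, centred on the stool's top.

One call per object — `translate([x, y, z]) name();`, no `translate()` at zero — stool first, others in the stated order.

stool();
translate([45, 26, 411]) spool();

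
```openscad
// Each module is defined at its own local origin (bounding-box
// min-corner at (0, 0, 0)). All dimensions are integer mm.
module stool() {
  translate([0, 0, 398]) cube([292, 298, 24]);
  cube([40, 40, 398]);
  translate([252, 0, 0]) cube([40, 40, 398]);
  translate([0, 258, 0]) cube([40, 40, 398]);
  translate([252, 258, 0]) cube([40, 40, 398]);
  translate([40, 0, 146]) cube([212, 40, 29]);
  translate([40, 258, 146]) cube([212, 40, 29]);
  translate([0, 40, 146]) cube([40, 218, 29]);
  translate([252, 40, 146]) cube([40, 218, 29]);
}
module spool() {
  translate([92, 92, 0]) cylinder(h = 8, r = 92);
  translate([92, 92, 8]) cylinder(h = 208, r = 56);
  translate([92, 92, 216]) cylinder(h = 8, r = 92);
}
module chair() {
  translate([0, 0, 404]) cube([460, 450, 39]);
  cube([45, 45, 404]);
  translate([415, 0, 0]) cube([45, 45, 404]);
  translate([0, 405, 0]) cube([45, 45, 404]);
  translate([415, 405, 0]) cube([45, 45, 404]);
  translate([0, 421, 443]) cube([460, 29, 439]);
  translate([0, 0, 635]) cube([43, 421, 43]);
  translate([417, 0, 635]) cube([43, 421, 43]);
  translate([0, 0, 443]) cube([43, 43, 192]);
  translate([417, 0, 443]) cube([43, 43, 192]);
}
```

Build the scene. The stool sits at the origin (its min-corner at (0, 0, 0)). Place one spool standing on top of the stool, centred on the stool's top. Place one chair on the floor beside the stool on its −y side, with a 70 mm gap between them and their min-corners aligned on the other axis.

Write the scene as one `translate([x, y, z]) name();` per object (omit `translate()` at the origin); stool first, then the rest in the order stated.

stool();
translate([54, 57, 422]) spool();
translate([0, -520, 0]) chair();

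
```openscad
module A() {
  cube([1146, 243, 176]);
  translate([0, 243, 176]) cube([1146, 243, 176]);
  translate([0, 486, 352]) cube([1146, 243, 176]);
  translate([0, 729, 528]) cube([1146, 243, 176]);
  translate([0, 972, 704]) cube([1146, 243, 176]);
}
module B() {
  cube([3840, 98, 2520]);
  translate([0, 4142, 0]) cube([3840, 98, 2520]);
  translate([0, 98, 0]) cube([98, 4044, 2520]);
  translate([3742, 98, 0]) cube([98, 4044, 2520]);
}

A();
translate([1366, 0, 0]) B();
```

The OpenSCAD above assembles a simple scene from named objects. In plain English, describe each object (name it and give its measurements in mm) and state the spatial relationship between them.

A is a straight staircase of 5 solid steps. Each step is 1146 mm wide (x), 243 mm deep (y, the going) and 176 mm tall (the rise). The first step rests on the floor; each subsequent step sits one going further in +y and one rise higher in +z, directly behind and above the previous step with no overlap.

B is a box-shaped house frame (walls only): outside footprint 3840×4240 mm, wall height 2520 mm, wall thickness 98 mm. The two y-facing walls run the full x-width; the two x-facing walls fit between the inner faces of the y-facing walls.

The house frame is on the floor beside the staircase on its +x side.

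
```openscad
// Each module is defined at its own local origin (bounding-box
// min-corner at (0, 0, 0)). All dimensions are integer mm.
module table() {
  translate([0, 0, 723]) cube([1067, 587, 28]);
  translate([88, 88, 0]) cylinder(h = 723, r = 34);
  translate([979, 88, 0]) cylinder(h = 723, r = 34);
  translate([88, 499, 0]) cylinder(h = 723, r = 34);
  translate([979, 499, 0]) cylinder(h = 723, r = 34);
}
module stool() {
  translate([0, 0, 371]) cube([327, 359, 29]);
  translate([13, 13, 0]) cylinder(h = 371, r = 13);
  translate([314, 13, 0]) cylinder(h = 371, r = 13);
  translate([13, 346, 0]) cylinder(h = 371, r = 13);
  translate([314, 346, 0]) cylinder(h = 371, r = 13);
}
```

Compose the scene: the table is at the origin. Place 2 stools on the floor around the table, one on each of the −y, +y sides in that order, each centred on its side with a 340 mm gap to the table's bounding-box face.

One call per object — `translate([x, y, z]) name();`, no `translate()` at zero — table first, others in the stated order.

table();
translate([370, -699, 0]) stool();
translate([370, 927, 0]) stool();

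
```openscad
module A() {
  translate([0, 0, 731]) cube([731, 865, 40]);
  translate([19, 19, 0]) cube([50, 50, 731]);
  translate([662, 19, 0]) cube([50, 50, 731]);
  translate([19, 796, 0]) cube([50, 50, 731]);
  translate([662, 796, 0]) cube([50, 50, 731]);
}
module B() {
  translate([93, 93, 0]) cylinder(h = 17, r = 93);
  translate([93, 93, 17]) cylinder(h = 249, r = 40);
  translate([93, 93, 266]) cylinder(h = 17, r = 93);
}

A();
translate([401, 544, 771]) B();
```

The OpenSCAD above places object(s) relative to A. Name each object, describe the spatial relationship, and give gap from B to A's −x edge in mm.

A is a table. B is a spool. The spool is on top of the table. The gap from the spool to the table's −x edge is 401 mm.

The spool's min-x is at 401; the table's min-x is 0; gap = 401 mm.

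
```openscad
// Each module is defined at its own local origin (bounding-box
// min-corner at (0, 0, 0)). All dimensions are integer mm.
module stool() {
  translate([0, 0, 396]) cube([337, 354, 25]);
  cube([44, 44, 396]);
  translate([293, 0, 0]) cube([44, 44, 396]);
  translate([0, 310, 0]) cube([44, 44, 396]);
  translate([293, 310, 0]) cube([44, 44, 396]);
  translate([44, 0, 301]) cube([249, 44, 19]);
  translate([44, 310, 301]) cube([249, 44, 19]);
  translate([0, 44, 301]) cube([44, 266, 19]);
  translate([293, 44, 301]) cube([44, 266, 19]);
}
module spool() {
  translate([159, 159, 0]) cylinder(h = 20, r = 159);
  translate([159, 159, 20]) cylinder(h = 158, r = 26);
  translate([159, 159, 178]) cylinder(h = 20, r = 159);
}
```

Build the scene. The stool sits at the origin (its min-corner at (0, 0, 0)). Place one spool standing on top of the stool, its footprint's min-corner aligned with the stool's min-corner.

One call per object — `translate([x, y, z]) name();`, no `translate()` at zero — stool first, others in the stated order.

stool();
translate([0, 0, 421]) spool();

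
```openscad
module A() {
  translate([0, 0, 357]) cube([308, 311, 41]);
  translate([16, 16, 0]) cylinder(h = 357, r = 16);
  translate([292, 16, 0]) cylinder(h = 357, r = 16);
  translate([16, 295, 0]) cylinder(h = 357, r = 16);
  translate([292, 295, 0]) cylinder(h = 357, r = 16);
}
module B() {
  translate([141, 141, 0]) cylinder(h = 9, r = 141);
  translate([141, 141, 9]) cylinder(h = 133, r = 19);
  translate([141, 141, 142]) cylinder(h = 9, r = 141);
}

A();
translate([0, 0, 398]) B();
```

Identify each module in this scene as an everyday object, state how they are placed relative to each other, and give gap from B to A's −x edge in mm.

The spool's min-x is at 0; the stool's min-x is 0; gap = 0 mm.

A is a stool. B is a spool. The spool is on top of the stool. The gap from the spool to the stool's −x edge is 0 mm.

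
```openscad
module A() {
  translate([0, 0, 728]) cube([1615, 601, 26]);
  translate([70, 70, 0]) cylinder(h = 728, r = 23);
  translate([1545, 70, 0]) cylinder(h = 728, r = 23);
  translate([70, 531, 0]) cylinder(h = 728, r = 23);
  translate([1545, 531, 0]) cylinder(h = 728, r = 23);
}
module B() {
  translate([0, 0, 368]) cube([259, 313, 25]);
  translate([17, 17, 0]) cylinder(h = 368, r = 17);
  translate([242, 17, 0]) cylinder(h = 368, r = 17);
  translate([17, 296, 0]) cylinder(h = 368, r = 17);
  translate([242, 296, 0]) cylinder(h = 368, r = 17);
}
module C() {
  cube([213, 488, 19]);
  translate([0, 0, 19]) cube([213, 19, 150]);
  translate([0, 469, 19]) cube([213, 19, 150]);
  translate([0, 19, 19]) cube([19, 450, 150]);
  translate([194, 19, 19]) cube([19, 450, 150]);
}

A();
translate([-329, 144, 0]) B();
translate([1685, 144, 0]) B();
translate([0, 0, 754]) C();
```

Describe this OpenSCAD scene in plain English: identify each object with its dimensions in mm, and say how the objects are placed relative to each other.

A is a rectangular dining table. The top is 1615×601×26 mm with its upper surface at z = 754 mm. It stands on four round legs of 46 mm diameter, each leg's bounding box inset 47 mm from the nearest pair of top edges, running from the floor to the underside of the top.

B is a four-legged stool. The seat is 259×313 mm, 25 mm thick, top at z = 393 mm. It stands on four round legs, each 34 mm in diameter, from z = 0 to the seat underside, each leg's axis is inset half a diameter from the nearest pair of seat edges (so the leg's bounding box is flush with the corner).

C is an open-topped rectangular box: outside dimensions 213×488×169 mm, with a uniform wall and base thickness of 19 mm. The base is a full 213×488 slab on the floor; four walls sit on top of the base. The front and back walls (the −y and +y sides) span the full width; the two side walls fit between them.

Two stools sit around the table at the −x, +x sides. The open box is on top of the table.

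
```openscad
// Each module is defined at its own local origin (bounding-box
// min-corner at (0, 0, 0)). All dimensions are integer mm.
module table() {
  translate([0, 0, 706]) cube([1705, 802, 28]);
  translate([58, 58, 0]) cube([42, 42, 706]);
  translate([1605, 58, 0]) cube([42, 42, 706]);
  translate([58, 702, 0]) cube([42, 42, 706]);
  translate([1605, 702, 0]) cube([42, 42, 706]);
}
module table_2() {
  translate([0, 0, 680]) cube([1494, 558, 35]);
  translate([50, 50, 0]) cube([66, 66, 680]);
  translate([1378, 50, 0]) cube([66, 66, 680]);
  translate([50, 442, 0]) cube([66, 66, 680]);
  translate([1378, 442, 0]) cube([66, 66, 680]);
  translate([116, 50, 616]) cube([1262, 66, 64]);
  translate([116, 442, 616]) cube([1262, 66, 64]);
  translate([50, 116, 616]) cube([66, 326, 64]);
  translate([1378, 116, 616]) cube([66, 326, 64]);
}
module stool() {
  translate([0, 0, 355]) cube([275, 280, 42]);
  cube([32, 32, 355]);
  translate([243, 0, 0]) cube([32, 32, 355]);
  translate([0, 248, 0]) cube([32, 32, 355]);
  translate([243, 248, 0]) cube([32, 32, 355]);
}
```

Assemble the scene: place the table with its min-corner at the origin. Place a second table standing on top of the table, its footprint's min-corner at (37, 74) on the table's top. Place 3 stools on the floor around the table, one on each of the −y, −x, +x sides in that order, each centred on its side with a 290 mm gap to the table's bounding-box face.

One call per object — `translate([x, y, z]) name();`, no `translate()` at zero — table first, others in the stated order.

table();
translate([37, 74, 734]) table_2();
translate([715, -570, 0]) stool();
translate([-565, 261, 0]) stool();
translate([1995, 261, 0]) stool();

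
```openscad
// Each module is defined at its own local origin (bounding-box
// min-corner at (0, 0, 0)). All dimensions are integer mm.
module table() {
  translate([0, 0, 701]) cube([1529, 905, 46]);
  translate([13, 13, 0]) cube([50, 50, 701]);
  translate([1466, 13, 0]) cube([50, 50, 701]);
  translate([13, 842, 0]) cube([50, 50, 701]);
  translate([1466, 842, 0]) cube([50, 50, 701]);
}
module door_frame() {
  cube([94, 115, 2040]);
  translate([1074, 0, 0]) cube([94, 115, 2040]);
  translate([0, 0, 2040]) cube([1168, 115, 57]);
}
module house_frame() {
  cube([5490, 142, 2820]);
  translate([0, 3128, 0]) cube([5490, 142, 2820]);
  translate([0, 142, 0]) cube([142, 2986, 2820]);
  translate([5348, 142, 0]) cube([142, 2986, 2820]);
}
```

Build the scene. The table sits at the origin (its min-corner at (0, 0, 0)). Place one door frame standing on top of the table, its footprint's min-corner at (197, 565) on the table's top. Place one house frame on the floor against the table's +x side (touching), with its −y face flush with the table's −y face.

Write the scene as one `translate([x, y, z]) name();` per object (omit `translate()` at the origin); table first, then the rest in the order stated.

table();
translate([197, 565, 747]) door_frame();
translate([1529, 0, 0]) house_frame();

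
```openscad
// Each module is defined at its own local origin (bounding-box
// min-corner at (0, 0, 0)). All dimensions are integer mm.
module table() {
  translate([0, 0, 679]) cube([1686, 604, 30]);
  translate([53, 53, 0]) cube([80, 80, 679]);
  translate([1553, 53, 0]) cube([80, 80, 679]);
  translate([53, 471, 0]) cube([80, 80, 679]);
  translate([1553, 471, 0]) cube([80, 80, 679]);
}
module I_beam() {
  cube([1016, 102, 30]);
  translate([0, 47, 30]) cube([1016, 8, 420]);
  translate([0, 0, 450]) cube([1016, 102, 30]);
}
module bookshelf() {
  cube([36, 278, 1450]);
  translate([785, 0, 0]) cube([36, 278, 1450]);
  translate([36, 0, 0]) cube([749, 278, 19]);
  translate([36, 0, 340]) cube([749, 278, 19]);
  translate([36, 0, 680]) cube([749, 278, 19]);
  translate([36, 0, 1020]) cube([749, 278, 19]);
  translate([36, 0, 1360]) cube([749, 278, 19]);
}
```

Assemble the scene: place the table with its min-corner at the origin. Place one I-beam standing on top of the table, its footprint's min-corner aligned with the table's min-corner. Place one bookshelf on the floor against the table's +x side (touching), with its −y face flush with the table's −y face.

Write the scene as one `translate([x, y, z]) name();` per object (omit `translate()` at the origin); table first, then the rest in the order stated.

table();
translate([0, 0, 709]) I_beam();
translate([1686, 0, 0]) bookshelf();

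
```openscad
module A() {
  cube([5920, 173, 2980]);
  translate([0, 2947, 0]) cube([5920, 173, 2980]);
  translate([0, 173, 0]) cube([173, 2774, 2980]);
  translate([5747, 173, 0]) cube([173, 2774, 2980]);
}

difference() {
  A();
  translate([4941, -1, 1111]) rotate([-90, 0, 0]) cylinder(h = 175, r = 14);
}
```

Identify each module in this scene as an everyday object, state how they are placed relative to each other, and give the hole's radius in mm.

A is a house frame. The house frame has a circular hole through its front wall. The hole's radius is 14 mm.

The subtracted cylinder has r = 14 mm.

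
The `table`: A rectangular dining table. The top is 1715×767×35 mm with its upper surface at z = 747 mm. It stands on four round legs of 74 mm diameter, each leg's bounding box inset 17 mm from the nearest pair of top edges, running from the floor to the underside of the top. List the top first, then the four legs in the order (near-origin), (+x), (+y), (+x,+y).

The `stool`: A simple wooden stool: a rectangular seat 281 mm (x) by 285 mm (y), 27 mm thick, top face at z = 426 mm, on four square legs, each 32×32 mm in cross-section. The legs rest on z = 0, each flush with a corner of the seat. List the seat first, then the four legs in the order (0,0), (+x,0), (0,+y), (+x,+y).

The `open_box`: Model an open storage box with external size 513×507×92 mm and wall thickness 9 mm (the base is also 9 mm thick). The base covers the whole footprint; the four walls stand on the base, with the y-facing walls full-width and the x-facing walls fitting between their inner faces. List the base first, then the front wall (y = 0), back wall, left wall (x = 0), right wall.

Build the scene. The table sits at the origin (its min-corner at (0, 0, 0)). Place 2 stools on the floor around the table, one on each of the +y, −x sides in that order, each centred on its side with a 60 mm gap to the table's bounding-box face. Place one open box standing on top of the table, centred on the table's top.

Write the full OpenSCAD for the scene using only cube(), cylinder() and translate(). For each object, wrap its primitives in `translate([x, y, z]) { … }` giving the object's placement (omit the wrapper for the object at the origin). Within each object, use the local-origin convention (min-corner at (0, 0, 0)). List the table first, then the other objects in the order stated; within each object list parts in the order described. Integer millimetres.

translate([0, 0, 712]) cube([1715, 767, 35]);
translate([54, 54, 0]) cylinder(h = 712, r = 37);
translate([1661, 54, 0]) cylinder(h = 712, r = 37);
translate([54, 713, 0]) cylinder(h = 712, r = 37);
translate([1661, 713, 0]) cylinder(h = 712, r = 37);
translate([717, 827, 0]) {
  translate([0, 0, 399]) cube([281, 285, 27]);
  cube([32, 32, 399]);
  translate([249, 0, 0]) cube([32, 32, 399]);
  translate([0, 253, 0]) cube([32, 32, 399]);
  translate([249, 253, 0]) cube([32, 32, 399]);
}
translate([-341, 241, 0]) {
  translate([0, 0, 399]) cube([281, 285, 27]);
  cube([32, 32, 399]);
  translate([249, 0, 0]) cube([32, 32, 399]);
  translate([0, 253, 0]) cube([32, 32, 399]);
  translate([249, 253, 0]) cube([32, 32, 399]);
}
translate([601, 130, 747]) {
  cube([513, 507, 9]);
  translate([0, 0, 9]) cube([513, 9, 83]);
  translate([0, 498, 9]) cube([513, 9, 83]);
  translate([0, 9, 9]) cube([9, 489, 83]);
  translate([504, 9, 9]) cube([9, 489, 83]);
}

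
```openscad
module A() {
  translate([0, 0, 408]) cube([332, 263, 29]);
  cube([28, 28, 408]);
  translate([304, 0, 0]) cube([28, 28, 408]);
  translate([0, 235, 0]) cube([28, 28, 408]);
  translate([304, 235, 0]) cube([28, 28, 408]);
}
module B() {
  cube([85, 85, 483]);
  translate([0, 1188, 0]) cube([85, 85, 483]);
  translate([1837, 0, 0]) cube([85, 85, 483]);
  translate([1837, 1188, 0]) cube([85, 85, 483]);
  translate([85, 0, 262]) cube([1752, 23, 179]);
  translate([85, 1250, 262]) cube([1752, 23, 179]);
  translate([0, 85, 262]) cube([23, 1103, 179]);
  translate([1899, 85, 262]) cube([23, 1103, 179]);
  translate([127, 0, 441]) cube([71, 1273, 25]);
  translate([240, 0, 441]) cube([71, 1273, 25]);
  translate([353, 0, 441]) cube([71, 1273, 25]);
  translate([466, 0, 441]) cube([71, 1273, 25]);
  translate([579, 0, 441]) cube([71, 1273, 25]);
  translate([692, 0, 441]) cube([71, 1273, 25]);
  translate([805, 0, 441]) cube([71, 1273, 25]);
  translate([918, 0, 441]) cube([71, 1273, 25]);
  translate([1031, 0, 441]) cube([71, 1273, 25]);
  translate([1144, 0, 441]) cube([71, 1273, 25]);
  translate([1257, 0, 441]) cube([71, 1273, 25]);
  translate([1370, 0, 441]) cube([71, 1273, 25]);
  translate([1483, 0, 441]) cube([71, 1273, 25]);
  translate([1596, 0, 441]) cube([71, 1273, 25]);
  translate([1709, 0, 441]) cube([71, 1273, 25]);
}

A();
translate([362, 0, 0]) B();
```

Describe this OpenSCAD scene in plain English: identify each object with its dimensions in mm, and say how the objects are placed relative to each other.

A is a four-legged stool. The seat is a 332×263×29 mm slab whose top surface is at z = 437 mm; four square legs, each 28×28 mm in cross-section, run from the floor (z = 0) to the underside of the seat, each flush with a corner of the seat.

B is a bed frame 1922 mm long (x) by 1273 mm wide (y). Four 85×85 mm corner posts, 483 mm tall, at the corners of the footprint. Four rails of 23 mm thickness and 179 mm height run between adjacent posts with their undersides at z = 262 mm, their outer faces flush with the outside of the frame (the two x-running rails run between the posts' inner faces; the two y-running rails run between the posts' inner faces). 15 slats, each 71 mm wide (x) and 25 mm thick, lie across the top of the two x-running rails, running the full 1273 mm width of the frame in y; the slats are evenly spaced along x between the inner faces of the end posts with equal gaps (rounded down to the nearest mm) at the −x end and between each pair — any rounding remainder accumulates at the +x end.

The bed frame is on the floor beside the stool on its +x side.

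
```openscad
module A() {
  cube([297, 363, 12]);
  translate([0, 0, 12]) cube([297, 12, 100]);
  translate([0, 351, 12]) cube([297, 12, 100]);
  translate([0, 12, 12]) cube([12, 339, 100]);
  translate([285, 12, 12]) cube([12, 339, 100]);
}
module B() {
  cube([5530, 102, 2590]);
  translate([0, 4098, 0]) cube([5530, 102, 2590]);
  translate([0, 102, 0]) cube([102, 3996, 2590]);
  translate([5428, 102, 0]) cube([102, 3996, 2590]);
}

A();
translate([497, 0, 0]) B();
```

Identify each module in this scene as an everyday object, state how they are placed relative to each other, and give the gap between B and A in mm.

A is an open box. B is a house frame. The house frame is on the floor beside the open box on its +x side. The gap between the house frame and the open box is 200 mm.

The house frame's nearest face is 200 mm from the open box's +x face.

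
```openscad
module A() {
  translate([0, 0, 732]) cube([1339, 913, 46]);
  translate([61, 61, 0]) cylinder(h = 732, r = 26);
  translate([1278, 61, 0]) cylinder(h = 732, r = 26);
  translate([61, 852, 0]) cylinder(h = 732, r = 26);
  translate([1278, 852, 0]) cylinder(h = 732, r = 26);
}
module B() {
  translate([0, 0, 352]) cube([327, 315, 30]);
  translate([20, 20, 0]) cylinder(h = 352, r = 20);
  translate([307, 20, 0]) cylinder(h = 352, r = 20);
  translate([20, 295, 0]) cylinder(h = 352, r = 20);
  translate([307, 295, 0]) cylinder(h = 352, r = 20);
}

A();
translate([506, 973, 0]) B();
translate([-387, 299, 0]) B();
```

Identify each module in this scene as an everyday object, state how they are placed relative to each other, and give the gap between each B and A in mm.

Each stool's nearest face is 60 mm from the table's bounding box.

A is a table. B is a stool. Two stools sit around the table at the +y, −x sides. The gap between each stool and the table is 60 mm.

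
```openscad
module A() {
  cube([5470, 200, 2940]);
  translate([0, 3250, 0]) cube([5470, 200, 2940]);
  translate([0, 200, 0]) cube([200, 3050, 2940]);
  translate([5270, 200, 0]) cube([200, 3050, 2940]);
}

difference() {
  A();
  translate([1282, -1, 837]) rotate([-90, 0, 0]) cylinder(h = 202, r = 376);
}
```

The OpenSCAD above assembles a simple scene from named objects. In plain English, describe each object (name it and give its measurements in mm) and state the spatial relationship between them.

A is the wall frame of a small rectangular building: four walls, each 2940 mm tall and 200 mm thick, enclosing a footprint 5470 mm (x) by 3450 mm (y) outside-to-outside, with no floor or roof. The front and back walls (the −y and +y sides) span the full width; the two side walls fit between them.

The house frame has a circular hole of radius 376 mm through its front wall, centred at (x = 1282, z = 837).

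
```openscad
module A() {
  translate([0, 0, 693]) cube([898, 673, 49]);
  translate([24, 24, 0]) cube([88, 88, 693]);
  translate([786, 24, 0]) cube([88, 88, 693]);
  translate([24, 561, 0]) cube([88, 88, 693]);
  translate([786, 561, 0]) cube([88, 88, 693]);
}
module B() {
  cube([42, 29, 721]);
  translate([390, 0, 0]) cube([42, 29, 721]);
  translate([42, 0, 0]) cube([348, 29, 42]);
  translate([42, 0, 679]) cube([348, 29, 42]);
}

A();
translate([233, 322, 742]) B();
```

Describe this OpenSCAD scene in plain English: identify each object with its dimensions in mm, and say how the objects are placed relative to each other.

A is a table with a 898×673 mm rectangular top, 49 mm thick, top surface at z = 742 mm, supported by four 88×88 mm square legs, each inset 24 mm from the nearest pair of top edges, running from the floor.

B is a rectangular picture frame lying in the x–z plane (depth along y). The opening is 348 mm wide (x) by 637 mm tall (z), surrounded by a border 42 mm wide on all four sides. The frame is 29 mm deep and is made of two full-height vertical stiles with two horizontal rails fitted between them.

The picture frame is on top of the table, centred.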